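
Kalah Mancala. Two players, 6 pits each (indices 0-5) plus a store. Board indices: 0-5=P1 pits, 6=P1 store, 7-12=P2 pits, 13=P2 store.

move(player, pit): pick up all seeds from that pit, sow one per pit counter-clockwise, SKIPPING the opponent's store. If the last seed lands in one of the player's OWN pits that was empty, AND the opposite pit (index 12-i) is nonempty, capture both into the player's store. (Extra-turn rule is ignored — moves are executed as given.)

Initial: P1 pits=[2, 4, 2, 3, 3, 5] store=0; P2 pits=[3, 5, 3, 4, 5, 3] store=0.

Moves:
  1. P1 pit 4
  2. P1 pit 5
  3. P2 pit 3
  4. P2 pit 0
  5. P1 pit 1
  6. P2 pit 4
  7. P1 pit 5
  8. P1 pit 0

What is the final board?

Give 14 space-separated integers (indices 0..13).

Move 1: P1 pit4 -> P1=[2,4,2,3,0,6](1) P2=[4,5,3,4,5,3](0)
Move 2: P1 pit5 -> P1=[2,4,2,3,0,0](2) P2=[5,6,4,5,6,3](0)
Move 3: P2 pit3 -> P1=[3,5,2,3,0,0](2) P2=[5,6,4,0,7,4](1)
Move 4: P2 pit0 -> P1=[3,5,2,3,0,0](2) P2=[0,7,5,1,8,5](1)
Move 5: P1 pit1 -> P1=[3,0,3,4,1,1](3) P2=[0,7,5,1,8,5](1)
Move 6: P2 pit4 -> P1=[4,1,4,5,2,2](3) P2=[0,7,5,1,0,6](2)
Move 7: P1 pit5 -> P1=[4,1,4,5,2,0](4) P2=[1,7,5,1,0,6](2)
Move 8: P1 pit0 -> P1=[0,2,5,6,3,0](4) P2=[1,7,5,1,0,6](2)

Answer: 0 2 5 6 3 0 4 1 7 5 1 0 6 2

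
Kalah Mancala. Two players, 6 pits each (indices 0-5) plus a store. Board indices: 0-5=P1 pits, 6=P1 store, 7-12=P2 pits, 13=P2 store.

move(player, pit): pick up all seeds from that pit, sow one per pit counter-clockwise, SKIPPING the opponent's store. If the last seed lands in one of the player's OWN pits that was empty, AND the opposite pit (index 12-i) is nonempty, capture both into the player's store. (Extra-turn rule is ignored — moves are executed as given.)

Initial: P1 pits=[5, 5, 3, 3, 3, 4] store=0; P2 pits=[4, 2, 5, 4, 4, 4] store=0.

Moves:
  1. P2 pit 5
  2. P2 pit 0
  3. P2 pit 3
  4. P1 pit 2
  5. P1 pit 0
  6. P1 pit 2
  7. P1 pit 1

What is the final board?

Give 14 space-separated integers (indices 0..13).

Answer: 0 0 1 7 6 7 3 2 4 7 0 6 1 2

Derivation:
Move 1: P2 pit5 -> P1=[6,6,4,3,3,4](0) P2=[4,2,5,4,4,0](1)
Move 2: P2 pit0 -> P1=[6,6,4,3,3,4](0) P2=[0,3,6,5,5,0](1)
Move 3: P2 pit3 -> P1=[7,7,4,3,3,4](0) P2=[0,3,6,0,6,1](2)
Move 4: P1 pit2 -> P1=[7,7,0,4,4,5](1) P2=[0,3,6,0,6,1](2)
Move 5: P1 pit0 -> P1=[0,8,1,5,5,6](2) P2=[1,3,6,0,6,1](2)
Move 6: P1 pit2 -> P1=[0,8,0,6,5,6](2) P2=[1,3,6,0,6,1](2)
Move 7: P1 pit1 -> P1=[0,0,1,7,6,7](3) P2=[2,4,7,0,6,1](2)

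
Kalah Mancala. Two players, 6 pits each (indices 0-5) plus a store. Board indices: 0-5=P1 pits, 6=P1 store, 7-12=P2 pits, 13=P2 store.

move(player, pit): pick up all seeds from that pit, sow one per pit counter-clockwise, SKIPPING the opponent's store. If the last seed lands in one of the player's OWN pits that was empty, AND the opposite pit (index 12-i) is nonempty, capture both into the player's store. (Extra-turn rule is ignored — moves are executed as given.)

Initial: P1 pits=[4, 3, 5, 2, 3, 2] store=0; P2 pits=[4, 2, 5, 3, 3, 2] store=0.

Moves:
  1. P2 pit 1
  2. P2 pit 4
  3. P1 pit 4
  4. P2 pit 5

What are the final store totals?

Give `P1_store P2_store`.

Answer: 1 2

Derivation:
Move 1: P2 pit1 -> P1=[4,3,5,2,3,2](0) P2=[4,0,6,4,3,2](0)
Move 2: P2 pit4 -> P1=[5,3,5,2,3,2](0) P2=[4,0,6,4,0,3](1)
Move 3: P1 pit4 -> P1=[5,3,5,2,0,3](1) P2=[5,0,6,4,0,3](1)
Move 4: P2 pit5 -> P1=[6,4,5,2,0,3](1) P2=[5,0,6,4,0,0](2)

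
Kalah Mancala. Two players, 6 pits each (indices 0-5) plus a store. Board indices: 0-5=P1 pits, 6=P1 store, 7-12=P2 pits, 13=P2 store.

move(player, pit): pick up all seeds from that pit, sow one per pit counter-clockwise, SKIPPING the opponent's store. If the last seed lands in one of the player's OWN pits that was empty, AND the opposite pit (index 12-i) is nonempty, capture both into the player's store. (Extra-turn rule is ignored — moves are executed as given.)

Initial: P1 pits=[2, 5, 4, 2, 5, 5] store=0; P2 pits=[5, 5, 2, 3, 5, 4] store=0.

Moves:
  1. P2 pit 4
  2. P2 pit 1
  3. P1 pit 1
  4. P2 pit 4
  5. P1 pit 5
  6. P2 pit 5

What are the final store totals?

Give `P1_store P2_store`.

Answer: 2 3

Derivation:
Move 1: P2 pit4 -> P1=[3,6,5,2,5,5](0) P2=[5,5,2,3,0,5](1)
Move 2: P2 pit1 -> P1=[3,6,5,2,5,5](0) P2=[5,0,3,4,1,6](2)
Move 3: P1 pit1 -> P1=[3,0,6,3,6,6](1) P2=[6,0,3,4,1,6](2)
Move 4: P2 pit4 -> P1=[3,0,6,3,6,6](1) P2=[6,0,3,4,0,7](2)
Move 5: P1 pit5 -> P1=[3,0,6,3,6,0](2) P2=[7,1,4,5,1,7](2)
Move 6: P2 pit5 -> P1=[4,1,7,4,7,1](2) P2=[7,1,4,5,1,0](3)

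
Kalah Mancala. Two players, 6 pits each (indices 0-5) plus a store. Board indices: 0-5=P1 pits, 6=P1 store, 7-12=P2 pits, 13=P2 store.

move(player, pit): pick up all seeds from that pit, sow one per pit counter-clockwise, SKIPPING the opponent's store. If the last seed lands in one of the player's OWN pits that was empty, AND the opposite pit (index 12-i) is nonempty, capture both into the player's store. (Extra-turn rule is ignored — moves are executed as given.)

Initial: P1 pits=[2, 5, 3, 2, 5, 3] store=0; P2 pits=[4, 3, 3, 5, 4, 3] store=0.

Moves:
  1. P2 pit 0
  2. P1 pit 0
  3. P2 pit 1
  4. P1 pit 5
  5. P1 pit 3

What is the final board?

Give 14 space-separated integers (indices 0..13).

Answer: 0 6 4 0 6 0 3 0 1 5 7 6 4 0

Derivation:
Move 1: P2 pit0 -> P1=[2,5,3,2,5,3](0) P2=[0,4,4,6,5,3](0)
Move 2: P1 pit0 -> P1=[0,6,4,2,5,3](0) P2=[0,4,4,6,5,3](0)
Move 3: P2 pit1 -> P1=[0,6,4,2,5,3](0) P2=[0,0,5,7,6,4](0)
Move 4: P1 pit5 -> P1=[0,6,4,2,5,0](1) P2=[1,1,5,7,6,4](0)
Move 5: P1 pit3 -> P1=[0,6,4,0,6,0](3) P2=[0,1,5,7,6,4](0)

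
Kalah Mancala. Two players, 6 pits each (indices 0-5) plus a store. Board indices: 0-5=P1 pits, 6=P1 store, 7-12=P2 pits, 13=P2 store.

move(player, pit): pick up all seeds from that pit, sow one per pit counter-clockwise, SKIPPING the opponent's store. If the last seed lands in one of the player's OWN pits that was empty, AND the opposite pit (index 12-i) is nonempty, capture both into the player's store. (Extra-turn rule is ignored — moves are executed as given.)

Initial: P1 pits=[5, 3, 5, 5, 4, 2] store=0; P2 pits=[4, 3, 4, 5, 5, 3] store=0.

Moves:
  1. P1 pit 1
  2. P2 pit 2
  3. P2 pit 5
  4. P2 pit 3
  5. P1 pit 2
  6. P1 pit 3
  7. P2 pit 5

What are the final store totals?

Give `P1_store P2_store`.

Move 1: P1 pit1 -> P1=[5,0,6,6,5,2](0) P2=[4,3,4,5,5,3](0)
Move 2: P2 pit2 -> P1=[5,0,6,6,5,2](0) P2=[4,3,0,6,6,4](1)
Move 3: P2 pit5 -> P1=[6,1,7,6,5,2](0) P2=[4,3,0,6,6,0](2)
Move 4: P2 pit3 -> P1=[7,2,8,6,5,2](0) P2=[4,3,0,0,7,1](3)
Move 5: P1 pit2 -> P1=[7,2,0,7,6,3](1) P2=[5,4,1,1,7,1](3)
Move 6: P1 pit3 -> P1=[7,2,0,0,7,4](2) P2=[6,5,2,2,7,1](3)
Move 7: P2 pit5 -> P1=[7,2,0,0,7,4](2) P2=[6,5,2,2,7,0](4)

Answer: 2 4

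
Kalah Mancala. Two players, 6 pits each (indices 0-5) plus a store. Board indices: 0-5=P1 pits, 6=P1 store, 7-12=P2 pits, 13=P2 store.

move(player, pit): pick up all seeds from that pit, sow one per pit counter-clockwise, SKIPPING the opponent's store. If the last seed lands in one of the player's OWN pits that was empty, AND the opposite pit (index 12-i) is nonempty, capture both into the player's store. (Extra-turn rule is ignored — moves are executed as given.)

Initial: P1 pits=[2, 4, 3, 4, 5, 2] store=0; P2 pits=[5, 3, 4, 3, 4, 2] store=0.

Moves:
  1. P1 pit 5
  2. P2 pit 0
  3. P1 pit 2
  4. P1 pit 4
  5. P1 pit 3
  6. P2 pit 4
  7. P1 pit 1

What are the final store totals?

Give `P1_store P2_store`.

Answer: 4 2

Derivation:
Move 1: P1 pit5 -> P1=[2,4,3,4,5,0](1) P2=[6,3,4,3,4,2](0)
Move 2: P2 pit0 -> P1=[2,4,3,4,5,0](1) P2=[0,4,5,4,5,3](1)
Move 3: P1 pit2 -> P1=[2,4,0,5,6,1](1) P2=[0,4,5,4,5,3](1)
Move 4: P1 pit4 -> P1=[2,4,0,5,0,2](2) P2=[1,5,6,5,5,3](1)
Move 5: P1 pit3 -> P1=[2,4,0,0,1,3](3) P2=[2,6,6,5,5,3](1)
Move 6: P2 pit4 -> P1=[3,5,1,0,1,3](3) P2=[2,6,6,5,0,4](2)
Move 7: P1 pit1 -> P1=[3,0,2,1,2,4](4) P2=[2,6,6,5,0,4](2)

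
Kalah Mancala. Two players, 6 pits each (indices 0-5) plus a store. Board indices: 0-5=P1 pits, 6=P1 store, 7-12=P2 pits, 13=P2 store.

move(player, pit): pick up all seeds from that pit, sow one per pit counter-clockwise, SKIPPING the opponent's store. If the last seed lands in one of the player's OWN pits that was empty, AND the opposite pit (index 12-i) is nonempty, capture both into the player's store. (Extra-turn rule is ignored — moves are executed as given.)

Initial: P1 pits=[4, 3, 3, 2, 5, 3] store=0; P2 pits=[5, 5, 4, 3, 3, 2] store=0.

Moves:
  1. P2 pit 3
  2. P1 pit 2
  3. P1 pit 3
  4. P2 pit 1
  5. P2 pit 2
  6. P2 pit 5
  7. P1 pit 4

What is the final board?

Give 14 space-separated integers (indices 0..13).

Answer: 6 4 1 1 0 6 2 6 1 1 3 7 0 4

Derivation:
Move 1: P2 pit3 -> P1=[4,3,3,2,5,3](0) P2=[5,5,4,0,4,3](1)
Move 2: P1 pit2 -> P1=[4,3,0,3,6,4](0) P2=[5,5,4,0,4,3](1)
Move 3: P1 pit3 -> P1=[4,3,0,0,7,5](1) P2=[5,5,4,0,4,3](1)
Move 4: P2 pit1 -> P1=[4,3,0,0,7,5](1) P2=[5,0,5,1,5,4](2)
Move 5: P2 pit2 -> P1=[5,3,0,0,7,5](1) P2=[5,0,0,2,6,5](3)
Move 6: P2 pit5 -> P1=[6,4,1,1,7,5](1) P2=[5,0,0,2,6,0](4)
Move 7: P1 pit4 -> P1=[6,4,1,1,0,6](2) P2=[6,1,1,3,7,0](4)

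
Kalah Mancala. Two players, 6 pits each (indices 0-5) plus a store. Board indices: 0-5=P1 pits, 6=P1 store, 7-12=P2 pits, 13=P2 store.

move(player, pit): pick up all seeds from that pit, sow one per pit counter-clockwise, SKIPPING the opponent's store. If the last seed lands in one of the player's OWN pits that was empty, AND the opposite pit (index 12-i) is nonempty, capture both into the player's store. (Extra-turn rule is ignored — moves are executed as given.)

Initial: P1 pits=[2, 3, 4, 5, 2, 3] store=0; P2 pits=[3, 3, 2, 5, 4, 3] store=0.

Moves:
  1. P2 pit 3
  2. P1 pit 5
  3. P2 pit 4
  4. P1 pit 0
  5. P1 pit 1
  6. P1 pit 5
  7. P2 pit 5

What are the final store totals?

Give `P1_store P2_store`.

Move 1: P2 pit3 -> P1=[3,4,4,5,2,3](0) P2=[3,3,2,0,5,4](1)
Move 2: P1 pit5 -> P1=[3,4,4,5,2,0](1) P2=[4,4,2,0,5,4](1)
Move 3: P2 pit4 -> P1=[4,5,5,5,2,0](1) P2=[4,4,2,0,0,5](2)
Move 4: P1 pit0 -> P1=[0,6,6,6,3,0](1) P2=[4,4,2,0,0,5](2)
Move 5: P1 pit1 -> P1=[0,0,7,7,4,1](2) P2=[5,4,2,0,0,5](2)
Move 6: P1 pit5 -> P1=[0,0,7,7,4,0](3) P2=[5,4,2,0,0,5](2)
Move 7: P2 pit5 -> P1=[1,1,8,8,4,0](3) P2=[5,4,2,0,0,0](3)

Answer: 3 3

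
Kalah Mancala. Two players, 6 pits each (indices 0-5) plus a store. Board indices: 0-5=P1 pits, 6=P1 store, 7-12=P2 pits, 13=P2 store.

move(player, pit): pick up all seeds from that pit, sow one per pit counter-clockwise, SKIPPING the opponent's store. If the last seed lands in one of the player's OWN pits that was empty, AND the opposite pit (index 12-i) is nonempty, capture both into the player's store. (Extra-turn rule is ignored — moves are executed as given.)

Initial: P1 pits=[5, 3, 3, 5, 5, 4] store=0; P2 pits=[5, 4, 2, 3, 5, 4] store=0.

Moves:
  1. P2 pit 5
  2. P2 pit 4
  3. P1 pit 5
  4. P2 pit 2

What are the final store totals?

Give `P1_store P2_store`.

Move 1: P2 pit5 -> P1=[6,4,4,5,5,4](0) P2=[5,4,2,3,5,0](1)
Move 2: P2 pit4 -> P1=[7,5,5,5,5,4](0) P2=[5,4,2,3,0,1](2)
Move 3: P1 pit5 -> P1=[7,5,5,5,5,0](1) P2=[6,5,3,3,0,1](2)
Move 4: P2 pit2 -> P1=[7,5,5,5,5,0](1) P2=[6,5,0,4,1,2](2)

Answer: 1 2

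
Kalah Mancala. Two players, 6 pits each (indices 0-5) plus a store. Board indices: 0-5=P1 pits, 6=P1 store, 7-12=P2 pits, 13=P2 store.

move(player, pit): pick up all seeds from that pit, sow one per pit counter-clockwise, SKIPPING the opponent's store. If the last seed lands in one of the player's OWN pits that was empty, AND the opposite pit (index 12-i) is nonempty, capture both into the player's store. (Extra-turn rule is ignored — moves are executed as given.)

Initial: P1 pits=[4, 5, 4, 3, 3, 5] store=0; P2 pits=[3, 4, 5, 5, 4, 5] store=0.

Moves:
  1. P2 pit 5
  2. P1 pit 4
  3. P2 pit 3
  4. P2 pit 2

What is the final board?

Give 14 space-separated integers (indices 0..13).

Move 1: P2 pit5 -> P1=[5,6,5,4,3,5](0) P2=[3,4,5,5,4,0](1)
Move 2: P1 pit4 -> P1=[5,6,5,4,0,6](1) P2=[4,4,5,5,4,0](1)
Move 3: P2 pit3 -> P1=[6,7,5,4,0,6](1) P2=[4,4,5,0,5,1](2)
Move 4: P2 pit2 -> P1=[7,7,5,4,0,6](1) P2=[4,4,0,1,6,2](3)

Answer: 7 7 5 4 0 6 1 4 4 0 1 6 2 3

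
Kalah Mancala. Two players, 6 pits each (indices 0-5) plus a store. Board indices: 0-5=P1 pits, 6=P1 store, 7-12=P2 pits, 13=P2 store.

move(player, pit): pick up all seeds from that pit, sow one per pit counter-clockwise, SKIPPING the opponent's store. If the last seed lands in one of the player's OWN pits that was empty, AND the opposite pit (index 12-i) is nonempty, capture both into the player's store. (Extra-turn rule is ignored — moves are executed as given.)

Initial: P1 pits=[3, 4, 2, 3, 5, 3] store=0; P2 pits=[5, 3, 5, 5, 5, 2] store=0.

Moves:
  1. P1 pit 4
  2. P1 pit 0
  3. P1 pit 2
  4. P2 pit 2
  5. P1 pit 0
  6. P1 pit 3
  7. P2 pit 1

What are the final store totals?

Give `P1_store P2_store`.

Answer: 2 2

Derivation:
Move 1: P1 pit4 -> P1=[3,4,2,3,0,4](1) P2=[6,4,6,5,5,2](0)
Move 2: P1 pit0 -> P1=[0,5,3,4,0,4](1) P2=[6,4,6,5,5,2](0)
Move 3: P1 pit2 -> P1=[0,5,0,5,1,5](1) P2=[6,4,6,5,5,2](0)
Move 4: P2 pit2 -> P1=[1,6,0,5,1,5](1) P2=[6,4,0,6,6,3](1)
Move 5: P1 pit0 -> P1=[0,7,0,5,1,5](1) P2=[6,4,0,6,6,3](1)
Move 6: P1 pit3 -> P1=[0,7,0,0,2,6](2) P2=[7,5,0,6,6,3](1)
Move 7: P2 pit1 -> P1=[0,7,0,0,2,6](2) P2=[7,0,1,7,7,4](2)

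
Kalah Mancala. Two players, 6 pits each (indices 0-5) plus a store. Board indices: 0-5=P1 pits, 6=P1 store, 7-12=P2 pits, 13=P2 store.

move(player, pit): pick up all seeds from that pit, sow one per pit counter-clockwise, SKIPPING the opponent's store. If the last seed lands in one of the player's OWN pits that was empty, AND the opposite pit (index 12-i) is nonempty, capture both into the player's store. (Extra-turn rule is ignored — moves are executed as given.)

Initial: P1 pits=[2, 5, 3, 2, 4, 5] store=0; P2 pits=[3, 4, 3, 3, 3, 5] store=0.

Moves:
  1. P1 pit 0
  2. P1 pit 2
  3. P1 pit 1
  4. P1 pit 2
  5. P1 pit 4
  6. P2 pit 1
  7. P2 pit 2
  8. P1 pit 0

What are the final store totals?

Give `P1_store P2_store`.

Move 1: P1 pit0 -> P1=[0,6,4,2,4,5](0) P2=[3,4,3,3,3,5](0)
Move 2: P1 pit2 -> P1=[0,6,0,3,5,6](1) P2=[3,4,3,3,3,5](0)
Move 3: P1 pit1 -> P1=[0,0,1,4,6,7](2) P2=[4,4,3,3,3,5](0)
Move 4: P1 pit2 -> P1=[0,0,0,5,6,7](2) P2=[4,4,3,3,3,5](0)
Move 5: P1 pit4 -> P1=[0,0,0,5,0,8](3) P2=[5,5,4,4,3,5](0)
Move 6: P2 pit1 -> P1=[0,0,0,5,0,8](3) P2=[5,0,5,5,4,6](1)
Move 7: P2 pit2 -> P1=[1,0,0,5,0,8](3) P2=[5,0,0,6,5,7](2)
Move 8: P1 pit0 -> P1=[0,0,0,5,0,8](9) P2=[5,0,0,6,0,7](2)

Answer: 9 2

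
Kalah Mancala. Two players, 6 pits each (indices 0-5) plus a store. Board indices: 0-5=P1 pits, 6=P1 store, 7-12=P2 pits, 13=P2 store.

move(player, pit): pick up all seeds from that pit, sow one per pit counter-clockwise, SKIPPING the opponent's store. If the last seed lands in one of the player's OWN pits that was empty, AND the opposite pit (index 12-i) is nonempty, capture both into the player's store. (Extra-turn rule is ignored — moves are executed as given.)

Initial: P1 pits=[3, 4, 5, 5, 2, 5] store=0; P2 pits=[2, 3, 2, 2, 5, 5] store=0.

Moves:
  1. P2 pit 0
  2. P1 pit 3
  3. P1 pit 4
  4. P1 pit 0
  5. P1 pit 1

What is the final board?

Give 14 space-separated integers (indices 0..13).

Move 1: P2 pit0 -> P1=[3,4,5,5,2,5](0) P2=[0,4,3,2,5,5](0)
Move 2: P1 pit3 -> P1=[3,4,5,0,3,6](1) P2=[1,5,3,2,5,5](0)
Move 3: P1 pit4 -> P1=[3,4,5,0,0,7](2) P2=[2,5,3,2,5,5](0)
Move 4: P1 pit0 -> P1=[0,5,6,0,0,7](6) P2=[2,5,0,2,5,5](0)
Move 5: P1 pit1 -> P1=[0,0,7,1,1,8](7) P2=[2,5,0,2,5,5](0)

Answer: 0 0 7 1 1 8 7 2 5 0 2 5 5 0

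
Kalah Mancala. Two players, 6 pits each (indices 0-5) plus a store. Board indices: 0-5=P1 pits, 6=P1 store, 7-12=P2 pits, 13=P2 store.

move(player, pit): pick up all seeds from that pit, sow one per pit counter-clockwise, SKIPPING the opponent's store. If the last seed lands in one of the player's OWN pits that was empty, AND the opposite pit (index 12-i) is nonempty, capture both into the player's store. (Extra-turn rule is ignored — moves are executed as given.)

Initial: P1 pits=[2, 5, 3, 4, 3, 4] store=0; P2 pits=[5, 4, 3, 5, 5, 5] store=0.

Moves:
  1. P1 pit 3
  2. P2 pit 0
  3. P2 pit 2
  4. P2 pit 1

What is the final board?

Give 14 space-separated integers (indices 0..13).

Answer: 2 5 3 0 4 5 1 0 0 1 8 8 8 3

Derivation:
Move 1: P1 pit3 -> P1=[2,5,3,0,4,5](1) P2=[6,4,3,5,5,5](0)
Move 2: P2 pit0 -> P1=[2,5,3,0,4,5](1) P2=[0,5,4,6,6,6](1)
Move 3: P2 pit2 -> P1=[2,5,3,0,4,5](1) P2=[0,5,0,7,7,7](2)
Move 4: P2 pit1 -> P1=[2,5,3,0,4,5](1) P2=[0,0,1,8,8,8](3)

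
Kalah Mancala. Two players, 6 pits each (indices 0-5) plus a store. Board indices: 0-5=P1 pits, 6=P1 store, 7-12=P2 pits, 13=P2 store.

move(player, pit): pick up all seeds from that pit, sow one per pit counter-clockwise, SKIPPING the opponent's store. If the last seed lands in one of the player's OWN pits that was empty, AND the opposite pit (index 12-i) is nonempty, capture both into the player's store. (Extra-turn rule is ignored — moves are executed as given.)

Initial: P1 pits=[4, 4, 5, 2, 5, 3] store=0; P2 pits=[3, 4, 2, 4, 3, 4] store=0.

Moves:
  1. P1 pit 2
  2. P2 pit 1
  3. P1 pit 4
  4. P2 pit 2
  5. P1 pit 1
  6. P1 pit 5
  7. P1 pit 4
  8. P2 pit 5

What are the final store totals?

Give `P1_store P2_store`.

Move 1: P1 pit2 -> P1=[4,4,0,3,6,4](1) P2=[4,4,2,4,3,4](0)
Move 2: P2 pit1 -> P1=[4,4,0,3,6,4](1) P2=[4,0,3,5,4,5](0)
Move 3: P1 pit4 -> P1=[4,4,0,3,0,5](2) P2=[5,1,4,6,4,5](0)
Move 4: P2 pit2 -> P1=[4,4,0,3,0,5](2) P2=[5,1,0,7,5,6](1)
Move 5: P1 pit1 -> P1=[4,0,1,4,1,6](2) P2=[5,1,0,7,5,6](1)
Move 6: P1 pit5 -> P1=[4,0,1,4,1,0](3) P2=[6,2,1,8,6,6](1)
Move 7: P1 pit4 -> P1=[4,0,1,4,0,0](10) P2=[0,2,1,8,6,6](1)
Move 8: P2 pit5 -> P1=[5,1,2,5,1,0](10) P2=[0,2,1,8,6,0](2)

Answer: 10 2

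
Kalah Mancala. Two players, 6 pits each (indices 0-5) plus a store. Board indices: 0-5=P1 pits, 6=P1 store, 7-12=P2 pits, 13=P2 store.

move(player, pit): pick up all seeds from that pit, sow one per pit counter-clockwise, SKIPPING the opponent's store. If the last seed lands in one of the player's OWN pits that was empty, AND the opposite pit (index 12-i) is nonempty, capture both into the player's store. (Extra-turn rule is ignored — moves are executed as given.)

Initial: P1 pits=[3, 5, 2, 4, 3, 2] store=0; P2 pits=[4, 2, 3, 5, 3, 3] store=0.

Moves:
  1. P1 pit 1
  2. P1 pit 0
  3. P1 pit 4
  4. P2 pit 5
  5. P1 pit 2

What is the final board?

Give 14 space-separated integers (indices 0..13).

Answer: 1 2 0 7 1 5 3 5 3 3 5 3 0 1

Derivation:
Move 1: P1 pit1 -> P1=[3,0,3,5,4,3](1) P2=[4,2,3,5,3,3](0)
Move 2: P1 pit0 -> P1=[0,1,4,6,4,3](1) P2=[4,2,3,5,3,3](0)
Move 3: P1 pit4 -> P1=[0,1,4,6,0,4](2) P2=[5,3,3,5,3,3](0)
Move 4: P2 pit5 -> P1=[1,2,4,6,0,4](2) P2=[5,3,3,5,3,0](1)
Move 5: P1 pit2 -> P1=[1,2,0,7,1,5](3) P2=[5,3,3,5,3,0](1)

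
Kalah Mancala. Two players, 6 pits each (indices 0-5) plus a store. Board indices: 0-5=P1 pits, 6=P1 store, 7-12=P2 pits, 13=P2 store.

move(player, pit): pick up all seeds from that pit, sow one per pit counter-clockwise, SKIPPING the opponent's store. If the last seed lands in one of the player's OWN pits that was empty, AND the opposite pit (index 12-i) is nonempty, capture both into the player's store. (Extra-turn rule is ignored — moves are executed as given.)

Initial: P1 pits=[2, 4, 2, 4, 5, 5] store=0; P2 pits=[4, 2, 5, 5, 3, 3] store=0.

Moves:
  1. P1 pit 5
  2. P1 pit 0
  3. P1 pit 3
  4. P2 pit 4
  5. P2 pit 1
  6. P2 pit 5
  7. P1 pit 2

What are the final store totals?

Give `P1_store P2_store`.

Move 1: P1 pit5 -> P1=[2,4,2,4,5,0](1) P2=[5,3,6,6,3,3](0)
Move 2: P1 pit0 -> P1=[0,5,3,4,5,0](1) P2=[5,3,6,6,3,3](0)
Move 3: P1 pit3 -> P1=[0,5,3,0,6,1](2) P2=[6,3,6,6,3,3](0)
Move 4: P2 pit4 -> P1=[1,5,3,0,6,1](2) P2=[6,3,6,6,0,4](1)
Move 5: P2 pit1 -> P1=[1,0,3,0,6,1](2) P2=[6,0,7,7,0,4](7)
Move 6: P2 pit5 -> P1=[2,1,4,0,6,1](2) P2=[6,0,7,7,0,0](8)
Move 7: P1 pit2 -> P1=[2,1,0,1,7,2](3) P2=[6,0,7,7,0,0](8)

Answer: 3 8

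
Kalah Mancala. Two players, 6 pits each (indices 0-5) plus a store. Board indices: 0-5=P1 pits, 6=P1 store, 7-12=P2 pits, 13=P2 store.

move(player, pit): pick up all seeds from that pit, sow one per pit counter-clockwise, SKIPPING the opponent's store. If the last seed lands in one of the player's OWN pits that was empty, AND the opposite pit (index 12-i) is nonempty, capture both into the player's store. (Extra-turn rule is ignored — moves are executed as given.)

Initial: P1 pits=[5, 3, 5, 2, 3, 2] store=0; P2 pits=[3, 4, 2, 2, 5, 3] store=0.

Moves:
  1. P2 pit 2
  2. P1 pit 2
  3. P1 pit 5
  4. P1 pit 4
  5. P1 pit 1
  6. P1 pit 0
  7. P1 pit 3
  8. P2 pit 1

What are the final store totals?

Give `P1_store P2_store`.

Move 1: P2 pit2 -> P1=[5,3,5,2,3,2](0) P2=[3,4,0,3,6,3](0)
Move 2: P1 pit2 -> P1=[5,3,0,3,4,3](1) P2=[4,4,0,3,6,3](0)
Move 3: P1 pit5 -> P1=[5,3,0,3,4,0](2) P2=[5,5,0,3,6,3](0)
Move 4: P1 pit4 -> P1=[5,3,0,3,0,1](3) P2=[6,6,0,3,6,3](0)
Move 5: P1 pit1 -> P1=[5,0,1,4,0,1](10) P2=[6,0,0,3,6,3](0)
Move 6: P1 pit0 -> P1=[0,1,2,5,1,2](10) P2=[6,0,0,3,6,3](0)
Move 7: P1 pit3 -> P1=[0,1,2,0,2,3](11) P2=[7,1,0,3,6,3](0)
Move 8: P2 pit1 -> P1=[0,1,2,0,2,3](11) P2=[7,0,1,3,6,3](0)

Answer: 11 0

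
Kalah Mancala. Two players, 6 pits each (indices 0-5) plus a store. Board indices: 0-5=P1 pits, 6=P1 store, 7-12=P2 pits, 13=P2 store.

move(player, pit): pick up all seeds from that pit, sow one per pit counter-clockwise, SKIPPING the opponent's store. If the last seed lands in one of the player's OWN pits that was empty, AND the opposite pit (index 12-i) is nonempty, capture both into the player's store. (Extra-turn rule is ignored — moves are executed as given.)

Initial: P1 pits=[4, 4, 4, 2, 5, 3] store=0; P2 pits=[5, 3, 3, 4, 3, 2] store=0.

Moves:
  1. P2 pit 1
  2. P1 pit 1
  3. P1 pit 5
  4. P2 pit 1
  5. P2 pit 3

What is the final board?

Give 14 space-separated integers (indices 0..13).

Move 1: P2 pit1 -> P1=[4,4,4,2,5,3](0) P2=[5,0,4,5,4,2](0)
Move 2: P1 pit1 -> P1=[4,0,5,3,6,4](0) P2=[5,0,4,5,4,2](0)
Move 3: P1 pit5 -> P1=[4,0,5,3,6,0](1) P2=[6,1,5,5,4,2](0)
Move 4: P2 pit1 -> P1=[4,0,5,3,6,0](1) P2=[6,0,6,5,4,2](0)
Move 5: P2 pit3 -> P1=[5,1,5,3,6,0](1) P2=[6,0,6,0,5,3](1)

Answer: 5 1 5 3 6 0 1 6 0 6 0 5 3 1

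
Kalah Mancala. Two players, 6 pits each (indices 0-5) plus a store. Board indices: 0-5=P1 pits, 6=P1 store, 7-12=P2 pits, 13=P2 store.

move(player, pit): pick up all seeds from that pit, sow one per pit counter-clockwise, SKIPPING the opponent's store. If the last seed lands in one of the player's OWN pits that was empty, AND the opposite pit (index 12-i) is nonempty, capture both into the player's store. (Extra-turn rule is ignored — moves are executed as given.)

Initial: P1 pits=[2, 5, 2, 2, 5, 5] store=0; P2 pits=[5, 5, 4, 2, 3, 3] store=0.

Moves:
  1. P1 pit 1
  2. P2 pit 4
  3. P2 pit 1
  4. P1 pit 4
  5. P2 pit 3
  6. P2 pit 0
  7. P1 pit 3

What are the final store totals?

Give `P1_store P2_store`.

Move 1: P1 pit1 -> P1=[2,0,3,3,6,6](1) P2=[5,5,4,2,3,3](0)
Move 2: P2 pit4 -> P1=[3,0,3,3,6,6](1) P2=[5,5,4,2,0,4](1)
Move 3: P2 pit1 -> P1=[3,0,3,3,6,6](1) P2=[5,0,5,3,1,5](2)
Move 4: P1 pit4 -> P1=[3,0,3,3,0,7](2) P2=[6,1,6,4,1,5](2)
Move 5: P2 pit3 -> P1=[4,0,3,3,0,7](2) P2=[6,1,6,0,2,6](3)
Move 6: P2 pit0 -> P1=[4,0,3,3,0,7](2) P2=[0,2,7,1,3,7](4)
Move 7: P1 pit3 -> P1=[4,0,3,0,1,8](3) P2=[0,2,7,1,3,7](4)

Answer: 3 4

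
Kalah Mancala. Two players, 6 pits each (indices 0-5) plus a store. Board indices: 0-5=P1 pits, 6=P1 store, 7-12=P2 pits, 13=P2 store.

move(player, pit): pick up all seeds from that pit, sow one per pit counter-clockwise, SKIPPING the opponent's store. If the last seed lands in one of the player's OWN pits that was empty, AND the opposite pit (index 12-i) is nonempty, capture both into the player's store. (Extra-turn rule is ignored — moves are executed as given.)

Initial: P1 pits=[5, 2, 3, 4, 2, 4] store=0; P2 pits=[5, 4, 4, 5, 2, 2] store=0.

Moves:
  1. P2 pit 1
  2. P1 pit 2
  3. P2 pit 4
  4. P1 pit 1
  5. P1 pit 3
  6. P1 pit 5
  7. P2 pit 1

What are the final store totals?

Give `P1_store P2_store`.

Answer: 2 1

Derivation:
Move 1: P2 pit1 -> P1=[5,2,3,4,2,4](0) P2=[5,0,5,6,3,3](0)
Move 2: P1 pit2 -> P1=[5,2,0,5,3,5](0) P2=[5,0,5,6,3,3](0)
Move 3: P2 pit4 -> P1=[6,2,0,5,3,5](0) P2=[5,0,5,6,0,4](1)
Move 4: P1 pit1 -> P1=[6,0,1,6,3,5](0) P2=[5,0,5,6,0,4](1)
Move 5: P1 pit3 -> P1=[6,0,1,0,4,6](1) P2=[6,1,6,6,0,4](1)
Move 6: P1 pit5 -> P1=[6,0,1,0,4,0](2) P2=[7,2,7,7,1,4](1)
Move 7: P2 pit1 -> P1=[6,0,1,0,4,0](2) P2=[7,0,8,8,1,4](1)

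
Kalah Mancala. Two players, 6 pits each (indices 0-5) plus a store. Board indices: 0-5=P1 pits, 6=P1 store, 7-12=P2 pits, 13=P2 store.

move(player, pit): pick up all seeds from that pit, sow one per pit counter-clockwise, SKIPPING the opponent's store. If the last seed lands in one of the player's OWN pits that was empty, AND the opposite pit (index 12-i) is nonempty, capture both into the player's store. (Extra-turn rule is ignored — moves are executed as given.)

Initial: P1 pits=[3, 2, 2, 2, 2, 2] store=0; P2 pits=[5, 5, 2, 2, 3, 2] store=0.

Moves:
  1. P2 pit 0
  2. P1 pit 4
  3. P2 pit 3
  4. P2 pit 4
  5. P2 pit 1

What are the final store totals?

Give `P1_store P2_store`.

Answer: 1 3

Derivation:
Move 1: P2 pit0 -> P1=[3,2,2,2,2,2](0) P2=[0,6,3,3,4,3](0)
Move 2: P1 pit4 -> P1=[3,2,2,2,0,3](1) P2=[0,6,3,3,4,3](0)
Move 3: P2 pit3 -> P1=[3,2,2,2,0,3](1) P2=[0,6,3,0,5,4](1)
Move 4: P2 pit4 -> P1=[4,3,3,2,0,3](1) P2=[0,6,3,0,0,5](2)
Move 5: P2 pit1 -> P1=[5,3,3,2,0,3](1) P2=[0,0,4,1,1,6](3)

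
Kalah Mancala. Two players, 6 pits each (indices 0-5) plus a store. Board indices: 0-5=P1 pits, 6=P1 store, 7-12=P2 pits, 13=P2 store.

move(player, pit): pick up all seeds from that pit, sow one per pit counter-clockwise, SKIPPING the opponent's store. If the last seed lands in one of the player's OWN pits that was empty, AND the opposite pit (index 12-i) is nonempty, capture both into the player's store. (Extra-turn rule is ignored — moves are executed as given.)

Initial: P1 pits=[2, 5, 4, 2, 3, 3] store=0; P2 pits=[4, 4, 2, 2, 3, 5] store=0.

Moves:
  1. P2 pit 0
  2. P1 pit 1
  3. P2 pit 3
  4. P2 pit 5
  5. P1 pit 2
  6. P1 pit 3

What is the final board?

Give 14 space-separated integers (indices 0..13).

Answer: 3 1 0 0 7 6 3 2 7 3 0 5 0 2

Derivation:
Move 1: P2 pit0 -> P1=[2,5,4,2,3,3](0) P2=[0,5,3,3,4,5](0)
Move 2: P1 pit1 -> P1=[2,0,5,3,4,4](1) P2=[0,5,3,3,4,5](0)
Move 3: P2 pit3 -> P1=[2,0,5,3,4,4](1) P2=[0,5,3,0,5,6](1)
Move 4: P2 pit5 -> P1=[3,1,6,4,5,4](1) P2=[0,5,3,0,5,0](2)
Move 5: P1 pit2 -> P1=[3,1,0,5,6,5](2) P2=[1,6,3,0,5,0](2)
Move 6: P1 pit3 -> P1=[3,1,0,0,7,6](3) P2=[2,7,3,0,5,0](2)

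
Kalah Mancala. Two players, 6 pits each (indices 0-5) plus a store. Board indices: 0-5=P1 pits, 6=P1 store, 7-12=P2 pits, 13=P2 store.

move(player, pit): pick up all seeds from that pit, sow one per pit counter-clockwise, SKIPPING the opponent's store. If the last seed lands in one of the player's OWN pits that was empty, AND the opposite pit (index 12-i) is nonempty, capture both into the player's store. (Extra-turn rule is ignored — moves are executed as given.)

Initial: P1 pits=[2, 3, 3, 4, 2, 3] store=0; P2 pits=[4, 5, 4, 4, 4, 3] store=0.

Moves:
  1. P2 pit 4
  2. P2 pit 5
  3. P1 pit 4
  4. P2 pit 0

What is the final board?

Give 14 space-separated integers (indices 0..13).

Move 1: P2 pit4 -> P1=[3,4,3,4,2,3](0) P2=[4,5,4,4,0,4](1)
Move 2: P2 pit5 -> P1=[4,5,4,4,2,3](0) P2=[4,5,4,4,0,0](2)
Move 3: P1 pit4 -> P1=[4,5,4,4,0,4](1) P2=[4,5,4,4,0,0](2)
Move 4: P2 pit0 -> P1=[4,0,4,4,0,4](1) P2=[0,6,5,5,0,0](8)

Answer: 4 0 4 4 0 4 1 0 6 5 5 0 0 8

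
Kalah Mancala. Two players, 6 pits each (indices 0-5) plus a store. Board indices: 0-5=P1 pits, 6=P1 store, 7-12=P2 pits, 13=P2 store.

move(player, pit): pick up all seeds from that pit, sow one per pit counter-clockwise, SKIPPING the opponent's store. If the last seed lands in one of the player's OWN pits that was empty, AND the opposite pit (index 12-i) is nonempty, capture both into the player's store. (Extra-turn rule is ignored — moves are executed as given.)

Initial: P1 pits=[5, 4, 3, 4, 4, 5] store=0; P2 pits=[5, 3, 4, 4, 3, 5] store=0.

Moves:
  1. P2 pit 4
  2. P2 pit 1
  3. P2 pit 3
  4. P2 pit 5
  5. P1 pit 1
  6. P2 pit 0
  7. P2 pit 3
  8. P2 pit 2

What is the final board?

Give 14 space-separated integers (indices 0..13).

Answer: 1 1 5 6 5 6 0 0 1 0 1 4 1 18

Derivation:
Move 1: P2 pit4 -> P1=[6,4,3,4,4,5](0) P2=[5,3,4,4,0,6](1)
Move 2: P2 pit1 -> P1=[6,0,3,4,4,5](0) P2=[5,0,5,5,0,6](6)
Move 3: P2 pit3 -> P1=[7,1,3,4,4,5](0) P2=[5,0,5,0,1,7](7)
Move 4: P2 pit5 -> P1=[8,2,4,5,5,6](0) P2=[5,0,5,0,1,0](8)
Move 5: P1 pit1 -> P1=[8,0,5,6,5,6](0) P2=[5,0,5,0,1,0](8)
Move 6: P2 pit0 -> P1=[0,0,5,6,5,6](0) P2=[0,1,6,1,2,0](17)
Move 7: P2 pit3 -> P1=[0,0,5,6,5,6](0) P2=[0,1,6,0,3,0](17)
Move 8: P2 pit2 -> P1=[1,1,5,6,5,6](0) P2=[0,1,0,1,4,1](18)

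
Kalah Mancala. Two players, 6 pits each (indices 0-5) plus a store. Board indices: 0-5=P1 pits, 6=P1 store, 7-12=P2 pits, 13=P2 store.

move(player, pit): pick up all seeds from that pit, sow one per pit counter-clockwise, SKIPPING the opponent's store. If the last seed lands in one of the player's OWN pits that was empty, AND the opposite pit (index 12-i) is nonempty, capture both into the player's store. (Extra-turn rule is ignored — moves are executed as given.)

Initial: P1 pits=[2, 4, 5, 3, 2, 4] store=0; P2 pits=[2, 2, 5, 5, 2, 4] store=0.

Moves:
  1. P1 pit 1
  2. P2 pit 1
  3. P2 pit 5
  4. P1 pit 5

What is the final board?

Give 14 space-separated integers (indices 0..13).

Move 1: P1 pit1 -> P1=[2,0,6,4,3,5](0) P2=[2,2,5,5,2,4](0)
Move 2: P2 pit1 -> P1=[2,0,6,4,3,5](0) P2=[2,0,6,6,2,4](0)
Move 3: P2 pit5 -> P1=[3,1,7,4,3,5](0) P2=[2,0,6,6,2,0](1)
Move 4: P1 pit5 -> P1=[3,1,7,4,3,0](1) P2=[3,1,7,7,2,0](1)

Answer: 3 1 7 4 3 0 1 3 1 7 7 2 0 1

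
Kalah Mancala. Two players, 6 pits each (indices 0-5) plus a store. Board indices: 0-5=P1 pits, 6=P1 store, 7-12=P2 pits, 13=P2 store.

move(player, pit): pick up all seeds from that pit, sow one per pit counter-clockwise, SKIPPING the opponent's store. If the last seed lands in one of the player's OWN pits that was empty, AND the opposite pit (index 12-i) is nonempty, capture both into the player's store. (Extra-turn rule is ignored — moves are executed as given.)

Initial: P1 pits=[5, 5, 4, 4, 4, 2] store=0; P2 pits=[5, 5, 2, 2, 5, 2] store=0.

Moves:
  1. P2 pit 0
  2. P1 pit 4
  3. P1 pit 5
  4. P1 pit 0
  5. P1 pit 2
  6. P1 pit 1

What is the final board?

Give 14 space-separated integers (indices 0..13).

Answer: 0 0 1 7 3 2 7 2 8 3 3 6 3 0

Derivation:
Move 1: P2 pit0 -> P1=[5,5,4,4,4,2](0) P2=[0,6,3,3,6,3](0)
Move 2: P1 pit4 -> P1=[5,5,4,4,0,3](1) P2=[1,7,3,3,6,3](0)
Move 3: P1 pit5 -> P1=[5,5,4,4,0,0](2) P2=[2,8,3,3,6,3](0)
Move 4: P1 pit0 -> P1=[0,6,5,5,1,0](5) P2=[0,8,3,3,6,3](0)
Move 5: P1 pit2 -> P1=[0,6,0,6,2,1](6) P2=[1,8,3,3,6,3](0)
Move 6: P1 pit1 -> P1=[0,0,1,7,3,2](7) P2=[2,8,3,3,6,3](0)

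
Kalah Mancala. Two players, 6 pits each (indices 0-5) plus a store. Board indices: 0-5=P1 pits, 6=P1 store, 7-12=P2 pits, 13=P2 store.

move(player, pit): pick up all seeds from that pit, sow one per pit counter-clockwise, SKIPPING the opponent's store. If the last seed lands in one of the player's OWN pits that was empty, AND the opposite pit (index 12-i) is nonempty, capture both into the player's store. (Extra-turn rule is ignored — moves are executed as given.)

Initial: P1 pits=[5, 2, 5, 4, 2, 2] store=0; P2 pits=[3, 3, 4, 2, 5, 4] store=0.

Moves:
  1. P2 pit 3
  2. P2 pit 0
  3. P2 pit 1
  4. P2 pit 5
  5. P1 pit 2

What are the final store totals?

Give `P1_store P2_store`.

Move 1: P2 pit3 -> P1=[5,2,5,4,2,2](0) P2=[3,3,4,0,6,5](0)
Move 2: P2 pit0 -> P1=[5,2,0,4,2,2](0) P2=[0,4,5,0,6,5](6)
Move 3: P2 pit1 -> P1=[5,2,0,4,2,2](0) P2=[0,0,6,1,7,6](6)
Move 4: P2 pit5 -> P1=[6,3,1,5,3,2](0) P2=[0,0,6,1,7,0](7)
Move 5: P1 pit2 -> P1=[6,3,0,6,3,2](0) P2=[0,0,6,1,7,0](7)

Answer: 0 7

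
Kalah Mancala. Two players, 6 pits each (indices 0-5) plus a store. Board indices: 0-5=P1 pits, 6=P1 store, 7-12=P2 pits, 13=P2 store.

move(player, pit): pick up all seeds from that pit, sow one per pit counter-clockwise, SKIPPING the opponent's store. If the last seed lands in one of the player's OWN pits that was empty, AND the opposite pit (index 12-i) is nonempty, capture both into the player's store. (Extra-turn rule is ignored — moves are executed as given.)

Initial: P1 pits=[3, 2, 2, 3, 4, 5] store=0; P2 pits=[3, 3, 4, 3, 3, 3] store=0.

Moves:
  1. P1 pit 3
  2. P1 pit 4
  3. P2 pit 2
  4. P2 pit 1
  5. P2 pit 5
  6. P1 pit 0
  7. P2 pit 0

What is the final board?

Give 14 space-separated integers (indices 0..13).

Move 1: P1 pit3 -> P1=[3,2,2,0,5,6](1) P2=[3,3,4,3,3,3](0)
Move 2: P1 pit4 -> P1=[3,2,2,0,0,7](2) P2=[4,4,5,3,3,3](0)
Move 3: P2 pit2 -> P1=[4,2,2,0,0,7](2) P2=[4,4,0,4,4,4](1)
Move 4: P2 pit1 -> P1=[4,2,2,0,0,7](2) P2=[4,0,1,5,5,5](1)
Move 5: P2 pit5 -> P1=[5,3,3,1,0,7](2) P2=[4,0,1,5,5,0](2)
Move 6: P1 pit0 -> P1=[0,4,4,2,1,8](2) P2=[4,0,1,5,5,0](2)
Move 7: P2 pit0 -> P1=[0,4,4,2,1,8](2) P2=[0,1,2,6,6,0](2)

Answer: 0 4 4 2 1 8 2 0 1 2 6 6 0 2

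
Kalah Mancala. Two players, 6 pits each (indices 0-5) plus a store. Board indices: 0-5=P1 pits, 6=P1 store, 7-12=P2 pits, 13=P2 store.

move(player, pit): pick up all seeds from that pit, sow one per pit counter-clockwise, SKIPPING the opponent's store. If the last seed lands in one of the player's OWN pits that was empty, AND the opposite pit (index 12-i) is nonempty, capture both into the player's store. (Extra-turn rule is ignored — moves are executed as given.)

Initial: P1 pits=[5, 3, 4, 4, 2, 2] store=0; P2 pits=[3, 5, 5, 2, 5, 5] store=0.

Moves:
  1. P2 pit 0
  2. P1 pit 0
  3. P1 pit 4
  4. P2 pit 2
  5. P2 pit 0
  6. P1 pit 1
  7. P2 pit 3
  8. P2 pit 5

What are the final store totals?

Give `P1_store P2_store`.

Answer: 2 3

Derivation:
Move 1: P2 pit0 -> P1=[5,3,4,4,2,2](0) P2=[0,6,6,3,5,5](0)
Move 2: P1 pit0 -> P1=[0,4,5,5,3,3](0) P2=[0,6,6,3,5,5](0)
Move 3: P1 pit4 -> P1=[0,4,5,5,0,4](1) P2=[1,6,6,3,5,5](0)
Move 4: P2 pit2 -> P1=[1,5,5,5,0,4](1) P2=[1,6,0,4,6,6](1)
Move 5: P2 pit0 -> P1=[1,5,5,5,0,4](1) P2=[0,7,0,4,6,6](1)
Move 6: P1 pit1 -> P1=[1,0,6,6,1,5](2) P2=[0,7,0,4,6,6](1)
Move 7: P2 pit3 -> P1=[2,0,6,6,1,5](2) P2=[0,7,0,0,7,7](2)
Move 8: P2 pit5 -> P1=[3,1,7,7,2,6](2) P2=[0,7,0,0,7,0](3)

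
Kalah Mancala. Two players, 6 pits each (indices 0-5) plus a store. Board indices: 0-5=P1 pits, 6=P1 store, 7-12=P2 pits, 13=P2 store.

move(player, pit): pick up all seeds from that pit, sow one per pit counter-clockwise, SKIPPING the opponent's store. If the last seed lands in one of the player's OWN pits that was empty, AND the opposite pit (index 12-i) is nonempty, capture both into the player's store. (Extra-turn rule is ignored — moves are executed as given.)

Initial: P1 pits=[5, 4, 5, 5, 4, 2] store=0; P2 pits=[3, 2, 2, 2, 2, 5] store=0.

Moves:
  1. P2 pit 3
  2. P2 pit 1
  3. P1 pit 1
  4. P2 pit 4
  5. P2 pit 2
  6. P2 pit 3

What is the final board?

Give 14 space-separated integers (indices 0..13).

Move 1: P2 pit3 -> P1=[5,4,5,5,4,2](0) P2=[3,2,2,0,3,6](0)
Move 2: P2 pit1 -> P1=[5,4,0,5,4,2](0) P2=[3,0,3,0,3,6](6)
Move 3: P1 pit1 -> P1=[5,0,1,6,5,3](0) P2=[3,0,3,0,3,6](6)
Move 4: P2 pit4 -> P1=[6,0,1,6,5,3](0) P2=[3,0,3,0,0,7](7)
Move 5: P2 pit2 -> P1=[6,0,1,6,5,3](0) P2=[3,0,0,1,1,8](7)
Move 6: P2 pit3 -> P1=[6,0,1,6,5,3](0) P2=[3,0,0,0,2,8](7)

Answer: 6 0 1 6 5 3 0 3 0 0 0 2 8 7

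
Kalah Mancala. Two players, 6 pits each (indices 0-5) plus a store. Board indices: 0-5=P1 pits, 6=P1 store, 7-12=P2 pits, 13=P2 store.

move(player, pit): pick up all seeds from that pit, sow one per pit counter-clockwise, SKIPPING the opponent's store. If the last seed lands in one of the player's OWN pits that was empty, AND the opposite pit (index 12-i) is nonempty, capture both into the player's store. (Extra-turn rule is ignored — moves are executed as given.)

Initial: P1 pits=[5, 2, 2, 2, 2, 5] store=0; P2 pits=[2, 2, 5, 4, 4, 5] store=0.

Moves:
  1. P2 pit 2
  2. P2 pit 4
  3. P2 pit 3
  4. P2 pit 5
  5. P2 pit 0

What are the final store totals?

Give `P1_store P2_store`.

Answer: 0 9

Derivation:
Move 1: P2 pit2 -> P1=[6,2,2,2,2,5](0) P2=[2,2,0,5,5,6](1)
Move 2: P2 pit4 -> P1=[7,3,3,2,2,5](0) P2=[2,2,0,5,0,7](2)
Move 3: P2 pit3 -> P1=[8,4,3,2,2,5](0) P2=[2,2,0,0,1,8](3)
Move 4: P2 pit5 -> P1=[9,5,4,3,3,6](0) P2=[3,2,0,0,1,0](4)
Move 5: P2 pit0 -> P1=[9,5,0,3,3,6](0) P2=[0,3,1,0,1,0](9)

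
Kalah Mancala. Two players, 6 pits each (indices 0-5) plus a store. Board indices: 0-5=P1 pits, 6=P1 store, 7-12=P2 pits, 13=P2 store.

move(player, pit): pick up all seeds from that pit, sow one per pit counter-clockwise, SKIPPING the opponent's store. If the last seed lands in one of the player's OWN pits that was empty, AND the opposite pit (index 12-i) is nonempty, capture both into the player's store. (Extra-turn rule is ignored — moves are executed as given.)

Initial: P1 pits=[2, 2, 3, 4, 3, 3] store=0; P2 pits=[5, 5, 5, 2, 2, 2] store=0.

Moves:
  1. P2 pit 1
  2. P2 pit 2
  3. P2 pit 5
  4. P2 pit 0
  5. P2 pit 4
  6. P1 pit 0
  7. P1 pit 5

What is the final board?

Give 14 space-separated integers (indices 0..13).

Answer: 0 6 5 4 3 0 1 1 2 1 5 0 1 9

Derivation:
Move 1: P2 pit1 -> P1=[2,2,3,4,3,3](0) P2=[5,0,6,3,3,3](1)
Move 2: P2 pit2 -> P1=[3,3,3,4,3,3](0) P2=[5,0,0,4,4,4](2)
Move 3: P2 pit5 -> P1=[4,4,4,4,3,3](0) P2=[5,0,0,4,4,0](3)
Move 4: P2 pit0 -> P1=[0,4,4,4,3,3](0) P2=[0,1,1,5,5,0](8)
Move 5: P2 pit4 -> P1=[1,5,5,4,3,3](0) P2=[0,1,1,5,0,1](9)
Move 6: P1 pit0 -> P1=[0,6,5,4,3,3](0) P2=[0,1,1,5,0,1](9)
Move 7: P1 pit5 -> P1=[0,6,5,4,3,0](1) P2=[1,2,1,5,0,1](9)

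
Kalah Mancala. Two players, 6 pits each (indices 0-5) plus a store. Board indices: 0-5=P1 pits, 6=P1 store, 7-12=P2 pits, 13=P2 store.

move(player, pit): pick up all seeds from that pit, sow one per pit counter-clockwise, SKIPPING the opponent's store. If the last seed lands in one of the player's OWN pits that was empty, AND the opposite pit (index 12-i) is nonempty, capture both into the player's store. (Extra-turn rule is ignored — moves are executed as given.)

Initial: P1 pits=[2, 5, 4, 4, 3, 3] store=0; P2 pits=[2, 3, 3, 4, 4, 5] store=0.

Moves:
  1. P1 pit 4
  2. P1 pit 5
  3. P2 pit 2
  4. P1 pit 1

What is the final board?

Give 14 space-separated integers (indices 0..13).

Answer: 2 0 5 5 1 1 3 4 4 0 5 5 6 1

Derivation:
Move 1: P1 pit4 -> P1=[2,5,4,4,0,4](1) P2=[3,3,3,4,4,5](0)
Move 2: P1 pit5 -> P1=[2,5,4,4,0,0](2) P2=[4,4,4,4,4,5](0)
Move 3: P2 pit2 -> P1=[2,5,4,4,0,0](2) P2=[4,4,0,5,5,6](1)
Move 4: P1 pit1 -> P1=[2,0,5,5,1,1](3) P2=[4,4,0,5,5,6](1)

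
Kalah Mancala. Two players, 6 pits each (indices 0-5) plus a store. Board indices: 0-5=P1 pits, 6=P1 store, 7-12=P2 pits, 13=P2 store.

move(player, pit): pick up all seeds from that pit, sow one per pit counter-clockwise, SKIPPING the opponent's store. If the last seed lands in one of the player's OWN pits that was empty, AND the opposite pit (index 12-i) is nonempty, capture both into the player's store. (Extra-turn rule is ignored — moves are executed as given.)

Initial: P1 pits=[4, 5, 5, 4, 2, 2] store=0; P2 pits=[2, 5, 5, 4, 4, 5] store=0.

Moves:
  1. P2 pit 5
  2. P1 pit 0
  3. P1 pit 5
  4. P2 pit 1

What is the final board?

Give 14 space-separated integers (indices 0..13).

Answer: 1 7 7 6 3 0 1 3 0 6 5 5 1 2

Derivation:
Move 1: P2 pit5 -> P1=[5,6,6,5,2,2](0) P2=[2,5,5,4,4,0](1)
Move 2: P1 pit0 -> P1=[0,7,7,6,3,3](0) P2=[2,5,5,4,4,0](1)
Move 3: P1 pit5 -> P1=[0,7,7,6,3,0](1) P2=[3,6,5,4,4,0](1)
Move 4: P2 pit1 -> P1=[1,7,7,6,3,0](1) P2=[3,0,6,5,5,1](2)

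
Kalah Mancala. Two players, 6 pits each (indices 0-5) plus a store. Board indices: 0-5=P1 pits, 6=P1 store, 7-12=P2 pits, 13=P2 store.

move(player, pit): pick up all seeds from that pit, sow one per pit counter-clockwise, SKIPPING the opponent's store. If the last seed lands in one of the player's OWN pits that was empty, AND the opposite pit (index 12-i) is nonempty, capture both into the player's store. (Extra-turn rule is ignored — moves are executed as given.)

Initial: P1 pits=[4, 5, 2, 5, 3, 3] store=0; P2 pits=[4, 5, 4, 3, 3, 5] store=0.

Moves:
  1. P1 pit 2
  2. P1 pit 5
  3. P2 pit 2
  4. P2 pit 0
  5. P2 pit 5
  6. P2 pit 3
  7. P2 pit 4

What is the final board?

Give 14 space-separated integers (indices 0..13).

Answer: 7 8 2 8 5 1 1 0 7 1 0 0 2 4

Derivation:
Move 1: P1 pit2 -> P1=[4,5,0,6,4,3](0) P2=[4,5,4,3,3,5](0)
Move 2: P1 pit5 -> P1=[4,5,0,6,4,0](1) P2=[5,6,4,3,3,5](0)
Move 3: P2 pit2 -> P1=[4,5,0,6,4,0](1) P2=[5,6,0,4,4,6](1)
Move 4: P2 pit0 -> P1=[4,5,0,6,4,0](1) P2=[0,7,1,5,5,7](1)
Move 5: P2 pit5 -> P1=[5,6,1,7,5,1](1) P2=[0,7,1,5,5,0](2)
Move 6: P2 pit3 -> P1=[6,7,1,7,5,1](1) P2=[0,7,1,0,6,1](3)
Move 7: P2 pit4 -> P1=[7,8,2,8,5,1](1) P2=[0,7,1,0,0,2](4)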